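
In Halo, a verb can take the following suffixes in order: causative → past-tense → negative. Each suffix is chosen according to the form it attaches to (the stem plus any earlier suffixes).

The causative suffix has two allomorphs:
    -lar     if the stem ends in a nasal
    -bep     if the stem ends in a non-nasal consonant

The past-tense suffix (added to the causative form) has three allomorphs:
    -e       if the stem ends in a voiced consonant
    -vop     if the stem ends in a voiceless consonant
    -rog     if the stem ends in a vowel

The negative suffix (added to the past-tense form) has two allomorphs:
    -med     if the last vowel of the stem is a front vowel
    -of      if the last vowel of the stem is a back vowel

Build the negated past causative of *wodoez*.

wodoezbepvopof

The final consonant of *wodoez* is /z/, which is non-nasal, so the causative suffix is -bep, giving *wodoezbep*.
Since the final sound of the causative form *wodoezbep* is /p/ (a voiceless consonant), it takes -vop, giving *wodoezbepvop*.
Since the last vowel of the past-tense form *wodoezbepvop* is /o/ (a back vowel), it takes -of, giving *wodoezbepvopof*.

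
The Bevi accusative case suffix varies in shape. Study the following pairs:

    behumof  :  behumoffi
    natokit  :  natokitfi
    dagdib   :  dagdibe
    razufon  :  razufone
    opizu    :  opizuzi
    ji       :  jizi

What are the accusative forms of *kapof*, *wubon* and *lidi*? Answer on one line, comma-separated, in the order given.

The pattern is voicing of the final sound: -fi when the stem ends in a voiceless consonant (*behumof*, *natokit*); -e when the stem ends in a voiced consonant (*dagdib*, *razufon*); -zi when the stem ends in a vowel (*opizu*, *ji*).
*kapof* — final sound /f/ (a voiceless consonant) → -fi → *kapoffi*.
*wubon*: final sound = /n/, a voiced consonant → -e → *wubone*.
*lidi*: final sound = /i/, a vowel → -zi → *lidizi*.

kapoffi, wubone, lidizi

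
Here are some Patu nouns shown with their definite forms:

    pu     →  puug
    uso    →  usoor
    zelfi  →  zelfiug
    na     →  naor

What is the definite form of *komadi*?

komadiug

The pattern is height harmony: -ug when the last vowel of the stem is a high vowel (*pu*, *zelfi*); -or when the last vowel of the stem is a non-high vowel (*uso*, *na*).
*komadi*: last vowel = /i/, a high vowel → -ug → *komadiug*.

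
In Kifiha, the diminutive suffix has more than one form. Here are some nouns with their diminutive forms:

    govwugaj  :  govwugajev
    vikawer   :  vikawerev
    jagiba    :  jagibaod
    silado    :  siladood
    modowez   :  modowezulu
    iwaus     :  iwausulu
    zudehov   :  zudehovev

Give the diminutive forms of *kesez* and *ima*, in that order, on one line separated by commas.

The suffix is conditioned by the final sound: -ulu when the stem ends in a sibilant (*modowez*, *iwaus*); -ev when the stem ends in a non-sibilant consonant (*govwugaj*, *vikawer*, *zudehov*); -od when the stem ends in a vowel (*jagiba*, *silado*).
*kesez*: final sound = /z/, a sibilant → -ulu → *kesezulu*.
*ima*: final sound = /a/, a vowel → -od → *imaod*.

kesezulu, imaod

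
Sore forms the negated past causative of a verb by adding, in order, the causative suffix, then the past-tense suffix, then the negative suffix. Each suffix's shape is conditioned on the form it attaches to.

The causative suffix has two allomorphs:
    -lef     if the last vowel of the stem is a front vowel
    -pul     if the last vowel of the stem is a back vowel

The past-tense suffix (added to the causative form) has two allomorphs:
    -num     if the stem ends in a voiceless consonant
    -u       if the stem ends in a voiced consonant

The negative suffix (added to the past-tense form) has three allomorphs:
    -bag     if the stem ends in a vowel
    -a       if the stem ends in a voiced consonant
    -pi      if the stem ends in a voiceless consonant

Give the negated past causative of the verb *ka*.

kapulubag

*ka*: last vowel = /a/, a back vowel → -pul → *kapul*.
Since the final consonant of the causative form *kapul* is /l/ (voiced), it takes -u, giving *kapulu*.
Since the final sound of the past-tense form *kapulu* is /u/ (a vowel), it takes -bag, giving *kapulubag*.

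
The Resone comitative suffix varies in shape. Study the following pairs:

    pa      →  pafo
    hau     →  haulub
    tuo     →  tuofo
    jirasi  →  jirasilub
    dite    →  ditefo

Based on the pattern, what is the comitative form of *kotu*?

The pattern is height harmony: -lub when the last vowel of the stem is a high vowel (*hau*, *jirasi*); -fo when the last vowel of the stem is a non-high vowel (*pa*, *tuo*, *dite*).
*kotu* — last vowel /u/ (a high vowel) → -lub → *kotulub*.

kotulub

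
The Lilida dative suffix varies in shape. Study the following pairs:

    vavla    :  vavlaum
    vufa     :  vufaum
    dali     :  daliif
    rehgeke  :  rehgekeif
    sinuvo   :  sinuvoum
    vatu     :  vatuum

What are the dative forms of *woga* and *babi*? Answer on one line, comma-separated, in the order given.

The suffix is conditioned by the last vowel: -if when the last vowel of the stem is a front vowel (*dali*, *rehgeke*); -um when the last vowel of the stem is a back vowel (*vavla*, *vufa*, *sinuvo*, *vatu*).
The last vowel of *woga* is /a/, which is a back vowel, so the suffix is -um, giving *wogaum*.
Since the last vowel of *babi* is /i/ (a front vowel), it takes -if, giving *babiif*.

wogaum, babiif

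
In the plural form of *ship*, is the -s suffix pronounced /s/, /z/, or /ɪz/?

The stem *ship* ends in a voiceless non-sibilant consonant.
The plural suffix surfaces as /ɪz/ after sibilants, /s/ after other voiceless consonants, and /z/ after other voiced sounds.
So the plural -s on *ship* is pronounced /s/.

/s/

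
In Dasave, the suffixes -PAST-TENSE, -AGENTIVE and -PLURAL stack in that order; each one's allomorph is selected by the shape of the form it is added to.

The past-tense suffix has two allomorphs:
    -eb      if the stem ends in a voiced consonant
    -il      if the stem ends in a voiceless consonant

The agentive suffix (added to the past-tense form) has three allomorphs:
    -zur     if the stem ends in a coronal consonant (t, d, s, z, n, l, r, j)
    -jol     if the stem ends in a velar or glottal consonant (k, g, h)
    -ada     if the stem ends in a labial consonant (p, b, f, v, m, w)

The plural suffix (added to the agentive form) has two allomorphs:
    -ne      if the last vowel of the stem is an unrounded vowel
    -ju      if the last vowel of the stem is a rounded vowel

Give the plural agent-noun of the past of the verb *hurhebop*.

hurhebopilzurju

The final consonant of *hurhebop* is /p/, which is voiceless, so the past-tense suffix is -il, giving *hurhebopil*.
The final consonant of the past-tense form *hurhebopil* is /l/, which is coronal, so the agentive suffix is -zur, giving *hurhebopilzur*.
Since the last vowel of the agentive form *hurhebopilzur* is /u/ (a rounded vowel), it takes -ju, giving *hurhebopilzurju*.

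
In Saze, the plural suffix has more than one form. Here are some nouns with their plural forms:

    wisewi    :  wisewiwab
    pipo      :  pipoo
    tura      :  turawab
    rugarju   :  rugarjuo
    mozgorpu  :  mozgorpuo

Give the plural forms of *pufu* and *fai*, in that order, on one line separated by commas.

Looking at the last vowel of each stem: -o when the last vowel of the stem is a rounded vowel (*pipo*, *rugarju*, *mozgorpu*); -wab when the last vowel of the stem is an unrounded vowel (*wisewi*, *tura*).
Since the last vowel of *pufu* is /u/ (a rounded vowel), it takes -o, giving *pufuo*.
*fai*: last vowel = /i/, an unrounded vowel → -wab → *faiwab*.

pufuo, faiwab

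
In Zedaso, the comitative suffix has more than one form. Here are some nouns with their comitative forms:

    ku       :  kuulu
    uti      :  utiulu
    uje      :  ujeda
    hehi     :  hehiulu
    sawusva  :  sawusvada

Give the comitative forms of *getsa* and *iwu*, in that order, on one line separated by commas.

getsada, iwuulu

Looking at the last vowel of each stem: -ulu when the last vowel of the stem is a high vowel (*ku*, *uti*, *hehi*); -da when the last vowel of the stem is a non-high vowel (*uje*, *sawusva*).
*getsa* — last vowel /a/ (a non-high vowel) → -da → *getsada*.
Since the last vowel of *iwu* is /u/ (a high vowel), it takes -ulu, giving *iwuulu*.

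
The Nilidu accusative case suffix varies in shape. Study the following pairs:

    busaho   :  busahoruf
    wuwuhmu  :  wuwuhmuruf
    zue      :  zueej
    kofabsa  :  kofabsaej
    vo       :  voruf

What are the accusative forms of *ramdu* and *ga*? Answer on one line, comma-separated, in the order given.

The alternation tracks the last vowel of the stem — -ruf when the last vowel of the stem is a rounded vowel (*busaho*, *wuwuhmu*, *vo*); -ej when the last vowel of the stem is an unrounded vowel (*zue*, *kofabsa*).
*ramdu*: last vowel = /u/, a rounded vowel → -ruf → *ramduruf*.
*ga* — last vowel /a/ (an unrounded vowel) → -ej → *gaej*.

ramduruf, gaej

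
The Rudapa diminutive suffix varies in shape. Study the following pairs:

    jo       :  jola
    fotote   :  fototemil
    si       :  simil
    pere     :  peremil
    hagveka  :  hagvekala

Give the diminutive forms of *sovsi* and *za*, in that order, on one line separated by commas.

sovsimil, zala

The alternation tracks the last vowel of the stem — -mil when the last vowel of the stem is a front vowel (*fotote*, *si*, *pere*); -la when the last vowel of the stem is a back vowel (*jo*, *hagveka*).
*sovsi*: last vowel = /i/, a front vowel → -mil → *sovsimil*.
The last vowel of *za* is /a/, which is a back vowel, so the suffix is -la, giving *zala*.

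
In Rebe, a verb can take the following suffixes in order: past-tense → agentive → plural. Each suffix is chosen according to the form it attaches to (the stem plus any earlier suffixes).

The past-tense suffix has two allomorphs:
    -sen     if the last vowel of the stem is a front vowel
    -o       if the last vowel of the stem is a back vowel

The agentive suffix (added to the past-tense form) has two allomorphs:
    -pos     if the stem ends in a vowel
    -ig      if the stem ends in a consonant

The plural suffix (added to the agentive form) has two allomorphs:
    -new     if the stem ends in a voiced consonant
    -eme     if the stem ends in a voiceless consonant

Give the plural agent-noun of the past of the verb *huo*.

huooposeme

The last vowel of *huo* is /o/, which is a back vowel, so the past-tense suffix is -o, giving *huoo*.
The past-tense form *huoo*: final sound = /o/, a vowel → -pos → *huoopos*.
The final consonant of the agentive form *huoopos* is /s/, which is voiceless, so the plural suffix is -eme, giving *huooposeme*.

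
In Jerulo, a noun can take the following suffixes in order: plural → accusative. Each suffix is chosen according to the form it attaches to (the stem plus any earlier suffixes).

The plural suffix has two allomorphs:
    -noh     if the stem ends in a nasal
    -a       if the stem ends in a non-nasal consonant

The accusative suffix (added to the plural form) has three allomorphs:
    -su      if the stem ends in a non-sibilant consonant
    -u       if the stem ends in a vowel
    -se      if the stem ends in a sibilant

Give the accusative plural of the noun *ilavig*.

*ilavig* — final consonant /g/ (non-nasal) → -a → *ilaviga*.
The plural form *ilaviga*: final sound = /a/, a vowel → -u → *ilavigau*.

ilavigau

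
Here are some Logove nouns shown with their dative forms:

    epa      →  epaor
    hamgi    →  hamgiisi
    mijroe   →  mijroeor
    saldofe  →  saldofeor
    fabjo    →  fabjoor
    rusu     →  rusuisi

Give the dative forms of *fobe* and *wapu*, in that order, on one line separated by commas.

The pattern is height harmony: -isi when the last vowel of the stem is a high vowel (*hamgi*, *rusu*); -or when the last vowel of the stem is a non-high vowel (*epa*, *mijroe*, *saldofe*, *fabjo*).
Since the last vowel of *fobe* is /e/ (a non-high vowel), it takes -or, giving *fobeor*.
The last vowel of *wapu* is /u/, which is a high vowel, so the suffix is -isi, giving *wapuisi*.

fobeor, wapuisi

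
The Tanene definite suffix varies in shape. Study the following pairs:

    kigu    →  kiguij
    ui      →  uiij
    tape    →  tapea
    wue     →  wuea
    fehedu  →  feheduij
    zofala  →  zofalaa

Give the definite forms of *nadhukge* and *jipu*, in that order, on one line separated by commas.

nadhukgea, jipuij

Looking at the last vowel of each stem: -ij when the last vowel of the stem is a high vowel (*kigu*, *ui*, *fehedu*); -a when the last vowel of the stem is a non-high vowel (*tape*, *wue*, *zofala*).
*nadhukge* — last vowel /e/ (a non-high vowel) → -a → *nadhukgea*.
The last vowel of *jipu* is /u/, which is a high vowel, so the suffix is -ij, giving *jipuij*.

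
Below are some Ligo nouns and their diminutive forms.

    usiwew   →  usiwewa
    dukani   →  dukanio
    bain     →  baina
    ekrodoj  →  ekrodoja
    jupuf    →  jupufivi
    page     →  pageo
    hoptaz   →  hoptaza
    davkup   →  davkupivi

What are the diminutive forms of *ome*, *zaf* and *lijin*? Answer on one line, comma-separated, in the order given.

omeo, zafivi, lijina

The pattern is voicing of the final sound: -ivi when the stem ends in a voiceless consonant (*jupuf*, *davkup*); -a when the stem ends in a voiced consonant (*usiwew*, *bain*, *ekrodoj*, *hoptaz*); -o when the stem ends in a vowel (*dukani*, *page*).
*ome*: final sound = /e/, a vowel → -o → *omeo*.
*zaf* — final sound /f/ (a voiceless consonant) → -ivi → *zafivi*.
The final sound of *lijin* is /n/, which is a voiced consonant, so the suffix is -a, giving *lijina*.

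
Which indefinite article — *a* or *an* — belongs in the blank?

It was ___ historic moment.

a

The indefinite article is chosen by the initial *sound* of the following word, not its spelling.
*historic* begins with the sound /h/ (h is pronounced in standard usage) — a consonant sound.
So the article is *a*: It was a historic moment.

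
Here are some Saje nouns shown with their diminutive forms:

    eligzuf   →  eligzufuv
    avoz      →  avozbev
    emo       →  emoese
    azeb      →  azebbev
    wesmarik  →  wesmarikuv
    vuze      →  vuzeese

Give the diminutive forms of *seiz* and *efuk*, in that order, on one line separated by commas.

Looking at the final sound of each stem: -uv when the stem ends in a voiceless consonant (*eligzuf*, *wesmarik*); -bev when the stem ends in a voiced consonant (*avoz*, *azeb*); -ese when the stem ends in a vowel (*emo*, *vuze*).
*seiz*: final sound = /z/, a voiced consonant → -bev → *seizbev*.
The final sound of *efuk* is /k/, which is a voiceless consonant, so the suffix is -uv, giving *efukuv*.

seizbev, efukuv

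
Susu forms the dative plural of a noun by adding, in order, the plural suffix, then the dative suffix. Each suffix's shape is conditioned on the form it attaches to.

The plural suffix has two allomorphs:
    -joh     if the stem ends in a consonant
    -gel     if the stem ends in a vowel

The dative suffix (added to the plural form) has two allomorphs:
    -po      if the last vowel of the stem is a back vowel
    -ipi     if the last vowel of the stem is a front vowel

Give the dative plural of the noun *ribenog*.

ribenogjohpo

*ribenog*: final sound = /g/, a consonant → -joh → *ribenogjoh*.
Since the last vowel of the plural form *ribenogjoh* is /o/ (a back vowel), it takes -po, giving *ribenogjohpo*.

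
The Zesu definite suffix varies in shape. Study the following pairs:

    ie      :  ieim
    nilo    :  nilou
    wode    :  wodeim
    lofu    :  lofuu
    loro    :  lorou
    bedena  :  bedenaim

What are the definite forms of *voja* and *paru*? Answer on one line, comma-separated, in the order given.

vojaim, paruu

The suffix is conditioned by the last vowel: -u when the last vowel of the stem is a rounded vowel (*nilo*, *lofu*, *loro*); -im when the last vowel of the stem is an unrounded vowel (*ie*, *wode*, *bedena*).
The last vowel of *voja* is /a/, which is an unrounded vowel, so the suffix is -im, giving *vojaim*.
*paru* — last vowel /u/ (a rounded vowel) → -u → *paruu*.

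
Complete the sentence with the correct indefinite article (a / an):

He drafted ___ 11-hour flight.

an

The indefinite article is chosen by the initial *sound* of the following word, not its spelling.
The number *11* is spoken "eleven", beginning with /ɪˈlɛvən/ — a vowel sound.
So the article is *an*: He drafted an 11-hour flight.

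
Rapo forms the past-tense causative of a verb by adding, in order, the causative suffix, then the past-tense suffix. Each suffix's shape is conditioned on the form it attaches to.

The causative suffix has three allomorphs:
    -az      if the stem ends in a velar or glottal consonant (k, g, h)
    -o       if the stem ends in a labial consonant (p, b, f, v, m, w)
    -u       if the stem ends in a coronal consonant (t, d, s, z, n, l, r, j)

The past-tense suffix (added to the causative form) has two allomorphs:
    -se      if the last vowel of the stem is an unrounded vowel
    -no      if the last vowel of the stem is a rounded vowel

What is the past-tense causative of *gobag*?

gobagazse

*gobag*: final consonant = /g/, velar/glottal → -az → *gobagaz*.
The causative form *gobagaz*: last vowel = /a/, an unrounded vowel → -se → *gobagazse*.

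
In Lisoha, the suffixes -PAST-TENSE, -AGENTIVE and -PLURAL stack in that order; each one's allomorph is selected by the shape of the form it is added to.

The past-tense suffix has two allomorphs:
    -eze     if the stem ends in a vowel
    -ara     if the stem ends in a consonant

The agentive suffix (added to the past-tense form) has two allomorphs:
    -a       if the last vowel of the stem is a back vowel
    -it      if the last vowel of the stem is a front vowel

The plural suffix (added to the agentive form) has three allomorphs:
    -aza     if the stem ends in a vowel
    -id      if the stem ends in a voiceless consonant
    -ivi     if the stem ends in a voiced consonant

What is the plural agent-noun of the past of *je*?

jeezeitid

*je*: final sound = /e/, a vowel → -eze → *jeeze*.
Since the last vowel of the past-tense form *jeeze* is /e/ (a front vowel), it takes -it, giving *jeezeit*.
The agentive form *jeezeit*: final sound = /t/, a voiceless consonant → -id → *jeezeitid*.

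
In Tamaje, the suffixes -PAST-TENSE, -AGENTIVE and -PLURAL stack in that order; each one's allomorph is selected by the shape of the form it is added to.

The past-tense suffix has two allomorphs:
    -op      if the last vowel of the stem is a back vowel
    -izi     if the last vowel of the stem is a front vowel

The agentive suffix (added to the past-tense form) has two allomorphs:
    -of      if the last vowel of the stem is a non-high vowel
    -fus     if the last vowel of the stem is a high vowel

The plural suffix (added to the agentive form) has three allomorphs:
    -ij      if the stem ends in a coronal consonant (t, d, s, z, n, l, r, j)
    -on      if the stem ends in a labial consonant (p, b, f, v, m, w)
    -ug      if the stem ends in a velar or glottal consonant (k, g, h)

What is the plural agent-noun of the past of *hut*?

hutopofon

*hut*: last vowel = /u/, a back vowel → -op → *hutop*.
The past-tense form *hutop*: last vowel = /o/, a non-high vowel → -of → *hutopof*.
The final consonant of the agentive form *hutopof* is /f/, which is labial, so the plural suffix is -on, giving *hutopofon*.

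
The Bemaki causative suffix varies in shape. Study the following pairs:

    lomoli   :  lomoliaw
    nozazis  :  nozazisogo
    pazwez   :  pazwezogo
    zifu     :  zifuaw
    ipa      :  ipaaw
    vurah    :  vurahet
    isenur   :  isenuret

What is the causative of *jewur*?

jewuret

The alternation tracks the final sound of the stem — -ogo when the stem ends in a sibilant (*nozazis*, *pazwez*); -et when the stem ends in a non-sibilant consonant (*vurah*, *isenur*); -aw when the stem ends in a vowel (*lomoli*, *zifu*, *ipa*).
*jewur*: final sound = /r/, a non-sibilant consonant → -et → *jewuret*.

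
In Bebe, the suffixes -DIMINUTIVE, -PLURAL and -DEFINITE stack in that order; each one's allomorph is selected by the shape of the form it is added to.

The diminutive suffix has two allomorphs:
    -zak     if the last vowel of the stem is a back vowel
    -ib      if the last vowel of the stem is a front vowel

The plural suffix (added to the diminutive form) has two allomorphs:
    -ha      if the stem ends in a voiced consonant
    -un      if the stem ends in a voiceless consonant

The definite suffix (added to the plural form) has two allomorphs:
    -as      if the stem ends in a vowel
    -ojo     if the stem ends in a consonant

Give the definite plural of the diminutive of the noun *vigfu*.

vigfuzakunojo

*vigfu* — last vowel /u/ (a back vowel) → -zak → *vigfuzak*.
The final consonant of the diminutive form *vigfuzak* is /k/, which is voiceless, so the plural suffix is -un, giving *vigfuzakun*.
The plural form *vigfuzakun*: final sound = /n/, a consonant → -ojo → *vigfuzakunojo*.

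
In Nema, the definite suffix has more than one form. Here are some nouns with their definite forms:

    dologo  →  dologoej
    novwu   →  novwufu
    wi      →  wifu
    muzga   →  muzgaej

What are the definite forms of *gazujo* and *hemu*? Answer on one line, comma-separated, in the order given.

gazujoej, hemufu

The pattern is height harmony: -fu when the last vowel of the stem is a high vowel (*novwu*, *wi*); -ej when the last vowel of the stem is a non-high vowel (*dologo*, *muzga*).
Since the last vowel of *gazujo* is /o/ (a non-high vowel), it takes -ej, giving *gazujoej*.
*hemu*: last vowel = /u/, a high vowel → -fu → *hemufu*.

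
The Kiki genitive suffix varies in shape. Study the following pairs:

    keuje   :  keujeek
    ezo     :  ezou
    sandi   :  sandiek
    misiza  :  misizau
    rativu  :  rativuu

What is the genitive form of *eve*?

eveek

The pattern is front/back vowel harmony: -ek when the last vowel of the stem is a front vowel (*keuje*, *sandi*); -u when the last vowel of the stem is a back vowel (*ezo*, *misiza*, *rativu*).
*eve* — last vowel /e/ (a front vowel) → -ek → *eveek*.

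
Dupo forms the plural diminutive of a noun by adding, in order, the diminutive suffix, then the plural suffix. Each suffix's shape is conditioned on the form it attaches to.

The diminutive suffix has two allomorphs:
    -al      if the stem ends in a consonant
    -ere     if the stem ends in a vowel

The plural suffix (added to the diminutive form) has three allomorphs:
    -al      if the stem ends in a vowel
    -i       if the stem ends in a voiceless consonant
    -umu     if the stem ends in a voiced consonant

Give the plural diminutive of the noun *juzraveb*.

Since the final sound of *juzraveb* is /b/ (a consonant), it takes -al, giving *juzravebal*.
Since the final sound of the diminutive form *juzravebal* is /l/ (a voiced consonant), it takes -umu, giving *juzravebalumu*.

juzravebalumu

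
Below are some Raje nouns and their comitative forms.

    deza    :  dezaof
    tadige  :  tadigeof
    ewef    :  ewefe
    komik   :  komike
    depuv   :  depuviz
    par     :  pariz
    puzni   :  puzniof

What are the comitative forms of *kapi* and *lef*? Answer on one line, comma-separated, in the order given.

The suffix is conditioned by the final sound: -e when the stem ends in a voiceless consonant (*ewef*, *komik*); -iz when the stem ends in a voiced consonant (*depuv*, *par*); -of when the stem ends in a vowel (*deza*, *tadige*, *puzni*).
The final sound of *kapi* is /i/, which is a vowel, so the suffix is -of, giving *kapiof*.
Since the final sound of *lef* is /f/ (a voiceless consonant), it takes -e, giving *lefe*.

kapiof, lefe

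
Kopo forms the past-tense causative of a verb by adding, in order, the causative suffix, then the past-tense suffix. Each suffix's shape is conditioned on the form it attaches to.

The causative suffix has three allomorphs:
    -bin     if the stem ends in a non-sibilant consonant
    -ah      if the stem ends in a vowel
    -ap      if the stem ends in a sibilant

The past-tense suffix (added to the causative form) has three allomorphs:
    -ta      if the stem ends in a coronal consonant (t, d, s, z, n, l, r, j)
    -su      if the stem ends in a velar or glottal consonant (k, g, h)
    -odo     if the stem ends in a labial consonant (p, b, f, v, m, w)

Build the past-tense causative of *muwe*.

muweahsu

*muwe*: final sound = /e/, a vowel → -ah → *muweah*.
The causative form *muweah* — final consonant /h/ (velar/glottal) → -su → *muweahsu*.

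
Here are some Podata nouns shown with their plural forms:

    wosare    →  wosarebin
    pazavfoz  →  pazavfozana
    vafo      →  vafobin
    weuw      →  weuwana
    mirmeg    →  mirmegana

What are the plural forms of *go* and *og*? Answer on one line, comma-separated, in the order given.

gobin, ogana

Looking at the final sound of each stem: -ana when the stem ends in a consonant (*pazavfoz*, *weuw*, *mirmeg*); -bin when the stem ends in a vowel (*wosare*, *vafo*).
Since the final sound of *go* is /o/ (a vowel), it takes -bin, giving *gobin*.
Since the final sound of *og* is /g/ (a consonant), it takes -ana, giving *ogana*.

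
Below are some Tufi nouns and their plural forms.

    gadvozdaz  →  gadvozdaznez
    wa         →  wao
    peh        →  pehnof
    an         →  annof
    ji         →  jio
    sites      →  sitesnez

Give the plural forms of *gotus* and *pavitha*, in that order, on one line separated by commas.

gotusnez, pavithao

The alternation tracks the final sound of the stem — -nez when the stem ends in a sibilant (*gadvozdaz*, *sites*); -nof when the stem ends in a non-sibilant consonant (*peh*, *an*); -o when the stem ends in a vowel (*wa*, *ji*).
*gotus* — final sound /s/ (a sibilant) → -nez → *gotusnez*.
*pavitha* — final sound /a/ (a vowel) → -o → *pavithao*.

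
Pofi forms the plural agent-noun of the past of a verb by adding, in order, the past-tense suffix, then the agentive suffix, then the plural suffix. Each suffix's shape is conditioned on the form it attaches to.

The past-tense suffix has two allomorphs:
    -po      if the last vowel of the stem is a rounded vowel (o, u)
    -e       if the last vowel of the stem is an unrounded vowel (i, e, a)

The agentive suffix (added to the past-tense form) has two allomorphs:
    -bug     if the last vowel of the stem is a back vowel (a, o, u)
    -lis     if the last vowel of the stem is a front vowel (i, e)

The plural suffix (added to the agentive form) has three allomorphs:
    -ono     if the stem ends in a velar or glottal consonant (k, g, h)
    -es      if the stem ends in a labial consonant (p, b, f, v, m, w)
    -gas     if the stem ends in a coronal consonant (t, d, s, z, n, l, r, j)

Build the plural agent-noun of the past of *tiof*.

tiofpobugono

*tiof*: last vowel = /o/, a rounded vowel → -po → *tiofpo*.
The last vowel of the past-tense form *tiofpo* is /o/, which is a back vowel, so the agentive suffix is -bug, giving *tiofpobug*.
The agentive form *tiofpobug* — final consonant /g/ (velar/glottal) → -ono → *tiofpobugono*.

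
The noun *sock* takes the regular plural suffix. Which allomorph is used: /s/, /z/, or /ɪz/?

The stem *sock* ends in a voiceless non-sibilant consonant.
The plural suffix surfaces as /ɪz/ after sibilants, /s/ after other voiceless consonants, and /z/ after other voiced sounds.
So the plural -s on *sock* is pronounced /s/.

/s/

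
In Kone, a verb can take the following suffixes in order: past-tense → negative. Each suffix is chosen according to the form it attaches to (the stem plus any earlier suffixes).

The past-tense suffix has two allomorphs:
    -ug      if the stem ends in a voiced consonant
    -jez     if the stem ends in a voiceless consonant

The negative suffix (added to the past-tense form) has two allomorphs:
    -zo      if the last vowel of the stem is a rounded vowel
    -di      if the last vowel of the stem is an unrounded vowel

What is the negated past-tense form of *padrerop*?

The final consonant of *padrerop* is /p/, which is voiceless, so the past-tense suffix is -jez, giving *padreropjez*.
The past-tense form *padreropjez* — last vowel /e/ (an unrounded vowel) → -di → *padreropjezdi*.

padreropjezdi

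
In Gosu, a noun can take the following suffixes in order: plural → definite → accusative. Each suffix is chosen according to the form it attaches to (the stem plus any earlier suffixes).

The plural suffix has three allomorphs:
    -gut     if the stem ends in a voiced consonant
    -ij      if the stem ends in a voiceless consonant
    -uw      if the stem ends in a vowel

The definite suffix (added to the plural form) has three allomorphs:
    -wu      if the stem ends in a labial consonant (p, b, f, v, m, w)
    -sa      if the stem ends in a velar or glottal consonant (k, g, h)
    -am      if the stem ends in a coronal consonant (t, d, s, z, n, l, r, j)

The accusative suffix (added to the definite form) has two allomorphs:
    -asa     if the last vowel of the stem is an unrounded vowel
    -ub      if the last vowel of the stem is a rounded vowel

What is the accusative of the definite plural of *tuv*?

*tuv*: final sound = /v/, a voiced consonant → -gut → *tuvgut*.
The plural form *tuvgut*: final consonant = /t/, coronal → -am → *tuvgutam*.
The definite form *tuvgutam*: last vowel = /a/, an unrounded vowel → -asa → *tuvgutamasa*.

tuvgutamasa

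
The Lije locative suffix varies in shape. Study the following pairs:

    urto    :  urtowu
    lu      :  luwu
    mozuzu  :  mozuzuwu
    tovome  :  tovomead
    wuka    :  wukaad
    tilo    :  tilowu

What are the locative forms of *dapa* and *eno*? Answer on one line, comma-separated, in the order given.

The alternation tracks the last vowel of the stem — -wu when the last vowel of the stem is a rounded vowel (*urto*, *lu*, *mozuzu*, *tilo*); -ad when the last vowel of the stem is an unrounded vowel (*tovome*, *wuka*).
Since the last vowel of *dapa* is /a/ (an unrounded vowel), it takes -ad, giving *dapaad*.
Since the last vowel of *eno* is /o/ (a rounded vowel), it takes -wu, giving *enowu*.

dapaad, enowu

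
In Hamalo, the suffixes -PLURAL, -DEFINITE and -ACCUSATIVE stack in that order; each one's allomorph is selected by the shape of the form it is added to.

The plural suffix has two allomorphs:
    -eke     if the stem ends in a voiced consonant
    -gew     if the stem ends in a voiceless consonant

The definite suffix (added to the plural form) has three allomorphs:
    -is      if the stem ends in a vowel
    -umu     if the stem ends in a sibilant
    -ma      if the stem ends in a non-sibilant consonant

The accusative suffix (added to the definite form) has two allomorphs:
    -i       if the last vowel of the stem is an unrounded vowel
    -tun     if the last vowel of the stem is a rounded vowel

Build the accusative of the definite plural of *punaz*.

punazekeisi

Since the final consonant of *punaz* is /z/ (voiced), it takes -eke, giving *punazeke*.
The plural form *punazeke* — final sound /e/ (a vowel) → -is → *punazekeis*.
The definite form *punazekeis* — last vowel /i/ (an unrounded vowel) → -i → *punazekeisi*.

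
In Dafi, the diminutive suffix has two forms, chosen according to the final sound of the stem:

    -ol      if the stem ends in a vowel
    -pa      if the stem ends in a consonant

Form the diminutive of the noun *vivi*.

viviol

*vivi* — final sound /i/ (a vowel) → -ol → *viviol*.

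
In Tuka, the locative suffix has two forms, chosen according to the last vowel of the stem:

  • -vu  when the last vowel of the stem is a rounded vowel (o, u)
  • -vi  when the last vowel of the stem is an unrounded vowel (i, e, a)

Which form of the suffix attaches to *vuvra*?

*vuvra*: last vowel = /a/, an unrounded vowel → -vi.

-vi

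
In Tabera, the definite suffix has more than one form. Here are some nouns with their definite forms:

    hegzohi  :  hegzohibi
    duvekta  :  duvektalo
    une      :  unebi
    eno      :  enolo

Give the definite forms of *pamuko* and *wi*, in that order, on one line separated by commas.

pamukolo, wibi

The alternation tracks the last vowel of the stem — -bi when the last vowel of the stem is a front vowel (*hegzohi*, *une*); -lo when the last vowel of the stem is a back vowel (*duvekta*, *eno*).
*pamuko*: last vowel = /o/, a back vowel → -lo → *pamukolo*.
The last vowel of *wi* is /i/, which is a front vowel, so the suffix is -bi, giving *wibi*.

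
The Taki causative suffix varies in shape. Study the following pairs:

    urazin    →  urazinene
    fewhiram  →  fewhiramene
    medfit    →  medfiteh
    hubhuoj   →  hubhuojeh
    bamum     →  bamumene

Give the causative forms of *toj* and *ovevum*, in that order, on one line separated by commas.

The suffix is conditioned by the final consonant: -ene when the stem ends in a nasal (*urazin*, *fewhiram*, *bamum*); -eh when the stem ends in a non-nasal consonant (*medfit*, *hubhuoj*).
*toj*: final consonant = /j/, non-nasal → -eh → *tojeh*.
*ovevum*: final consonant = /m/, a nasal → -ene → *ovevumene*.

tojeh, ovevumene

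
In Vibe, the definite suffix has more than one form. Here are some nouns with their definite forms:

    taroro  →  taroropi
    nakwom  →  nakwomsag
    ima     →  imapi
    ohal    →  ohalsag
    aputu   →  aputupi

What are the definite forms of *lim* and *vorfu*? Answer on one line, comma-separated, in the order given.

limsag, vorfupi

Looking at the final sound of each stem: -sag when the stem ends in a consonant (*nakwom*, *ohal*); -pi when the stem ends in a vowel (*taroro*, *ima*, *aputu*).
Since the final sound of *lim* is /m/ (a consonant), it takes -sag, giving *limsag*.
*vorfu*: final sound = /u/, a vowel → -pi → *vorfupi*.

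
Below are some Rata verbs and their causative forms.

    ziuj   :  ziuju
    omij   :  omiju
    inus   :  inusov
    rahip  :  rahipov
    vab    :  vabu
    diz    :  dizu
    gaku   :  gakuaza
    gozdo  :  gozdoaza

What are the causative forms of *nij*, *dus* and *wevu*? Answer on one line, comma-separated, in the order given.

The pattern is voicing of the final sound: -ov when the stem ends in a voiceless consonant (*inus*, *rahip*); -u when the stem ends in a voiced consonant (*ziuj*, *omij*, *vab*, *diz*); -aza when the stem ends in a vowel (*gaku*, *gozdo*).
Since the final sound of *nij* is /j/ (a voiced consonant), it takes -u, giving *niju*.
*dus* — final sound /s/ (a voiceless consonant) → -ov → *dusov*.
*wevu*: final sound = /u/, a vowel → -aza → *wevuaza*.

niju, dusov, wevuaza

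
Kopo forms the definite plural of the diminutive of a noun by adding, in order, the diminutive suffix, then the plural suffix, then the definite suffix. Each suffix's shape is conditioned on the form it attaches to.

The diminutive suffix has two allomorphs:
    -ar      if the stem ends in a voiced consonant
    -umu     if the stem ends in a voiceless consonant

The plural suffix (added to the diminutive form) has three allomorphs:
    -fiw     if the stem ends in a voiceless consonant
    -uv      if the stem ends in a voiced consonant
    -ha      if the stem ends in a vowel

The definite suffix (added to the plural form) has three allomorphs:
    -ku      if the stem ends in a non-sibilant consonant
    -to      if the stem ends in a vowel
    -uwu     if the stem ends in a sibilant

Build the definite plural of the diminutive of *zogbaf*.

zogbafumuhato

Since the final consonant of *zogbaf* is /f/ (voiceless), it takes -umu, giving *zogbafumu*.
The final sound of the diminutive form *zogbafumu* is /u/, which is a vowel, so the plural suffix is -ha, giving *zogbafumuha*.
Since the final sound of the plural form *zogbafumuha* is /a/ (a vowel), it takes -to, giving *zogbafumuhato*.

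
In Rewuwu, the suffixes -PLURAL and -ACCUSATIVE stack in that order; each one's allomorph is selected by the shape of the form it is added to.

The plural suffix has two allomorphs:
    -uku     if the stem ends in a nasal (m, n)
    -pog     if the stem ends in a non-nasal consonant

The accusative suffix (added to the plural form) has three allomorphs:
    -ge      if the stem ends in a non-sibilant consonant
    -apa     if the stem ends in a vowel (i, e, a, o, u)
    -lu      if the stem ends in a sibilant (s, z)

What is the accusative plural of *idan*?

idanukuapa

*idan*: final consonant = /n/, a nasal → -uku → *idanuku*.
The plural form *idanuku* — final sound /u/ (a vowel) → -apa → *idanukuapa*.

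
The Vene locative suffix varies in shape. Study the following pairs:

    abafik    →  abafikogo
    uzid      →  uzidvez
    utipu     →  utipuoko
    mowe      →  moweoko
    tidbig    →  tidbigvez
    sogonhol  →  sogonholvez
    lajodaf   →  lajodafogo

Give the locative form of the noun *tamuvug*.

tamuvugvez

The suffix is conditioned by the final sound: -ogo when the stem ends in a voiceless consonant (*abafik*, *lajodaf*); -vez when the stem ends in a voiced consonant (*uzid*, *tidbig*, *sogonhol*); -oko when the stem ends in a vowel (*utipu*, *mowe*).
Since the final sound of *tamuvug* is /g/ (a voiced consonant), it takes -vez, giving *tamuvugvez*.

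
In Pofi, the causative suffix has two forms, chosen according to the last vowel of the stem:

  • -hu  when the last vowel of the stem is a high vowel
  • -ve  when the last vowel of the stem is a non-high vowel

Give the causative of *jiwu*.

*jiwu*: last vowel = /u/, a high vowel → -hu → *jiwuhu*.

jiwuhu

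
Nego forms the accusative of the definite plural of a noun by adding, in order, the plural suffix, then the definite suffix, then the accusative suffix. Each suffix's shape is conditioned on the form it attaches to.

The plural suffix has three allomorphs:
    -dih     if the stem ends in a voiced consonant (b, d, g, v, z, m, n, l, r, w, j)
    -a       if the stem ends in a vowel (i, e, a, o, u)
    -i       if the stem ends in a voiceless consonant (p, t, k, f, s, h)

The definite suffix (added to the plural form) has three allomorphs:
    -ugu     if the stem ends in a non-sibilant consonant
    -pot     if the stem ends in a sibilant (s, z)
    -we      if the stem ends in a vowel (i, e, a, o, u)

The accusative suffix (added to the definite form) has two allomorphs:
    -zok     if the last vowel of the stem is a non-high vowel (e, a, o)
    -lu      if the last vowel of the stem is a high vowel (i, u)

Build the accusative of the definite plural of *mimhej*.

mimhejdihugulu

Since the final sound of *mimhej* is /j/ (a voiced consonant), it takes -dih, giving *mimhejdih*.
The plural form *mimhejdih*: final sound = /h/, a non-sibilant consonant → -ugu → *mimhejdihugu*.
The last vowel of the definite form *mimhejdihugu* is /u/, which is a high vowel, so the accusative suffix is -lu, giving *mimhejdihugulu*.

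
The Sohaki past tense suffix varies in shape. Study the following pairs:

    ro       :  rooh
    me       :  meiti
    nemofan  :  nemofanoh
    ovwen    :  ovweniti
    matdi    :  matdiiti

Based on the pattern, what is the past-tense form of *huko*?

The alternation tracks the last vowel of the stem — -iti when the last vowel of the stem is a front vowel (*me*, *ovwen*, *matdi*); -oh when the last vowel of the stem is a back vowel (*ro*, *nemofan*).
*huko*: last vowel = /o/, a back vowel → -oh → *hukooh*.

hukooh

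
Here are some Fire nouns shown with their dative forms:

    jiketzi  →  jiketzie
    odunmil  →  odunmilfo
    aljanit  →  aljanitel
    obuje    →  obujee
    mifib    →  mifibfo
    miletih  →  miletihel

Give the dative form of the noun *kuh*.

Looking at the final sound of each stem: -el when the stem ends in a voiceless consonant (*aljanit*, *miletih*); -fo when the stem ends in a voiced consonant (*odunmil*, *mifib*); -e when the stem ends in a vowel (*jiketzi*, *obuje*).
Since the final sound of *kuh* is /h/ (a voiceless consonant), it takes -el, giving *kuhel*.

kuhel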